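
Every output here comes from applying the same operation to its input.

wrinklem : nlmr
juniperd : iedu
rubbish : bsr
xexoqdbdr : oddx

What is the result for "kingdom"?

gok

What's happening: move the first 2 characters to the end (rotate left by 2), then keep every other character starting from the second (positions 2nd, 4th, 6th, ...).
Working it through for "kingdom": intermediate "ngdomki", final "gok".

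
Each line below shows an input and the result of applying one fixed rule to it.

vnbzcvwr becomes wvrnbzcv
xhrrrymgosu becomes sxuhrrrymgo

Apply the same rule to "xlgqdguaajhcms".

The rule is to swap the first and last characters, then move the last 2 characters to the front (rotate right by 2).
"xlgqdguaajhcms" → "slgqdguaajhcmx" → "mxslgqdguaajhc".

mxslgqdguaajhc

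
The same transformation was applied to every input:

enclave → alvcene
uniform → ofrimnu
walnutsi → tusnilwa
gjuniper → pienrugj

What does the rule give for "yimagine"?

ignaemyi

The pattern: move the last 3 characters to the front (rotate right by 3), then take characters alternately from the front and the back (1st, last, 2nd, 2nd-last, ...).
Applying both steps to "yimagine": "ineyimag", then "ignaemyi".
(Check on "gjuniper": → "pergjuni" → "pienrugj" ✓)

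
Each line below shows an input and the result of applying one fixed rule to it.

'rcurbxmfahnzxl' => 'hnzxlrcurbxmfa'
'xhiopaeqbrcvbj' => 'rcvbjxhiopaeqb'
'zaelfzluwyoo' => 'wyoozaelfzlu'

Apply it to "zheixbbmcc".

The pattern: move the first 2 characters to the end (rotate left by 2), then swap the front and back halves of the string.
Working it through for "zheixbbmcc": intermediate "eixbbmcczh", final "mcczheixbb".

mcczheixbb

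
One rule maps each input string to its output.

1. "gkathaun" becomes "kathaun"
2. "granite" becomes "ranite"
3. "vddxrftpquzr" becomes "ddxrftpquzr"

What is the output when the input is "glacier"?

lacier

In each case the input is transformed by: delete the first character.
So "glacier" becomes "lacier".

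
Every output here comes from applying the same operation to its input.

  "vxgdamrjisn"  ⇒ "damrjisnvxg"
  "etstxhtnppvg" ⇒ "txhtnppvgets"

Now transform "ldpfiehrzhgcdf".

fiehrzhgcdfldp

Each output is the input with this applied: move the first 3 characters to the end (rotate left by 3).
So "ldpfiehrzhgcdf" becomes "fiehrzhgcdfldp".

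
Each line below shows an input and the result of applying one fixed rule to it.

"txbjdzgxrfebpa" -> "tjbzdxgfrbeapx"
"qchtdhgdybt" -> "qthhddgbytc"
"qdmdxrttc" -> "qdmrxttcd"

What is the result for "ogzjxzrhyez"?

ojzzxhreyzg

Rule — swap each adjacent pair of characters (1↔2, 3↔4, ...), then move the first character to the end.
"ogzjxzrhyez" → "ojzzxhreyzg".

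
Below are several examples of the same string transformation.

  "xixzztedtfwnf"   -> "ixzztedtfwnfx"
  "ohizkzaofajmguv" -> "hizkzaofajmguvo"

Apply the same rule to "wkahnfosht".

kahnfoshtw

Rule — move the first character to the end.
On "wkahnfosht" that produces "kahnfoshtw".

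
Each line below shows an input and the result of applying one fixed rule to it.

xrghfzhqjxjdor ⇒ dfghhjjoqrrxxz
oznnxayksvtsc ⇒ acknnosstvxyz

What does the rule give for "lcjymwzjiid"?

cdiijjlmwyz

In each case the input is transformed by: sort the characters into alphabetical order.
Doing the same to "lcjymwzjiid": "cdiijjlmwyz".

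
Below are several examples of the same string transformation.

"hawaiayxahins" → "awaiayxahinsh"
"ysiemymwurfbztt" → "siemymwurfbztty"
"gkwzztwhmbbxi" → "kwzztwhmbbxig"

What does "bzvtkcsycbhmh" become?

The pattern: move the first character to the end.
"bzvtkcsycbhmh" → "zvtkcsycbhmhb".

zvtkcsycbhmhb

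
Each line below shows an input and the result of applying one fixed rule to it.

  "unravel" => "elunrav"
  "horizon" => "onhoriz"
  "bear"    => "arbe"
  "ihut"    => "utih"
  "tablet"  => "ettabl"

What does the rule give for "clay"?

Looking at the pairs, the operation is to move the last 2 characters to the front (rotate right by 2).
"clay" → "aycl".

aycl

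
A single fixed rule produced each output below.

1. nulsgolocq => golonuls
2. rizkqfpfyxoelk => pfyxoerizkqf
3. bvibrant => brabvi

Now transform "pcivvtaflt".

vtafpciv

Looking at the pairs, the operation is to delete the last 2 characters, then swap the front and back halves of the string.
Applying both steps to "pcivvtaflt": "pcivvtaf", then "vtafpciv".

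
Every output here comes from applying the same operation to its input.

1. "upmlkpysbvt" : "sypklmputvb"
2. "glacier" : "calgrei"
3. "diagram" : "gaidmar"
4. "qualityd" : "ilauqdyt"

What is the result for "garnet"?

ragten

The rule is to move the last 3 characters to the front (rotate right by 3), then reverse the string.
Working it through for "garnet": intermediate "netgar", final "ragten".
(Check on "upmlkpysbvt": → "bvtupmlkpys" → "sypklmputvb" ✓)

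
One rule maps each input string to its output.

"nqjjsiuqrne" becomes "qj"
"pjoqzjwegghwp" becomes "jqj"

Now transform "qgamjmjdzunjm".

The pattern: keep every other character starting from the second (positions 2nd, 4th, 6th, ...), then delete the last 3 characters.
For "qgamjmjdzunjm", step one produces "gmmduj"; step two turns that into "gmm".

gmm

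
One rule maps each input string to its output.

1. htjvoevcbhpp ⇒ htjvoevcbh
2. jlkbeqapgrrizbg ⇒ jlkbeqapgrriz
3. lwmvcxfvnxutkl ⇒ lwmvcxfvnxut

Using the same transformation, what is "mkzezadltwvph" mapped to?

mkzezadltwv

Rule — delete the last 2 characters.
For "mkzezadltwvph" the result is "mkzezadltwv".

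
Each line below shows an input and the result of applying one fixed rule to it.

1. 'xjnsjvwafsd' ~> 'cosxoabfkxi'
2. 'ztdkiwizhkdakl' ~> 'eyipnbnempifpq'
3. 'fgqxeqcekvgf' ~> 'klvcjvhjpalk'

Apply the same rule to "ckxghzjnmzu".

hpclmeosrez

The rule is to shift every letter 5 places forward in the alphabet (wrapping around).
Applying that to "ckxghzjnmzu" gives "hpclmeosrez".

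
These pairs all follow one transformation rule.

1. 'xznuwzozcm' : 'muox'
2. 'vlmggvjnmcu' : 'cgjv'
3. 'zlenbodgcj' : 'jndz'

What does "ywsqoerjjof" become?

The pattern: keep one character in every 3, starting at position 1 (positions 1st, 4th, 7th, ...), then swap the first and last characters.
"ywsqoerjjof" → "yqro" → "oqry".

oqry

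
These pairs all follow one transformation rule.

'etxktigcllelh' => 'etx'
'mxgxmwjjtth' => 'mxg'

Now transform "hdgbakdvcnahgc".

hdg

In each case the input is transformed by: keep only the first 3 characters.
So "hdgbakdvcnahgc" becomes "hdg".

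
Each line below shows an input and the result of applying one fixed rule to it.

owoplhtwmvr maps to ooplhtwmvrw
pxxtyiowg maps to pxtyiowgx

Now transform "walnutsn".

wlnutsna

The pattern: move the first character to the end, then swap the first and last characters.
On "walnutsn" that produces "wlnutsna".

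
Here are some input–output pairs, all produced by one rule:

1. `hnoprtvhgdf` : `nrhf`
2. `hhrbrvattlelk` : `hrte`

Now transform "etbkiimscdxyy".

tisx

What's happening: keep one character in every 3, starting at position 2 (positions 2nd, 5th, 8th, ...).
"etbkiimscdxyy" → "tisx".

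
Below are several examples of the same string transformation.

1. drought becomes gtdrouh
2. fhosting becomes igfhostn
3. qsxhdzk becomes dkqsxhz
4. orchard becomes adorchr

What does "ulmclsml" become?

slulmclm

Each output is the input with this applied: move the last 2 characters to the front (rotate right by 2), then swap the first and last characters.
"ulmclsml" → "slulmclm".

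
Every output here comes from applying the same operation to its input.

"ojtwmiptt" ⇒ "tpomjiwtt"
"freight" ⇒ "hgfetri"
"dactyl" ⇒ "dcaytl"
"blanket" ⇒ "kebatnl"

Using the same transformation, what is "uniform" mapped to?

nmifuro

In each case the input is transformed by: sort the characters into reverse alphabetical order, then move the first 3 characters to the end (rotate left by 3).
"uniform" → "uronmif" → "nmifuro".
(Check on "freight": → "trihgfe" → "hgfetri" ✓)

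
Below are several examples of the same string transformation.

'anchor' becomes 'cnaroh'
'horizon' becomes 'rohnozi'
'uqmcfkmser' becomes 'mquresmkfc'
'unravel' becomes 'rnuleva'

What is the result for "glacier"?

algreic

The pattern: reverse the string, then move the last 3 characters to the front (rotate right by 3).
For "glacier", step one produces "reicalg"; step two turns that into "algreic".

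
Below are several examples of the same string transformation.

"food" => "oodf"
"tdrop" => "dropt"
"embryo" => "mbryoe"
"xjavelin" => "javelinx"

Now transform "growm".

rowmg

Each output is the input with this applied: move the first character to the end.
"growm" → "rowmg".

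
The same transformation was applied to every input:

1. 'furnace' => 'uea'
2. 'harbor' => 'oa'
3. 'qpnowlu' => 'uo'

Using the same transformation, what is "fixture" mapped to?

Each output is the input with this applied: sort the characters into reverse alphabetical order, then keep only the vowels.
Starting from "fixture": after the first operation, "xutrife"; after the second, "uie".
(Check on "furnace": → "urnfeca" → "uea" ✓)

uie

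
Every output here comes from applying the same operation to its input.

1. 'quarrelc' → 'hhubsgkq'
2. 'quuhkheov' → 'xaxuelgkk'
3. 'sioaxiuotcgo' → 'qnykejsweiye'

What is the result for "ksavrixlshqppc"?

The rule is to move the first 3 characters to the end (rotate left by 3), then shift every letter 10 places backward in the alphabet (wrapping around).
On "ksavrixlshqppc": the first step gives "vrixlshqppcksa", and the second then gives "lhynbixgffsaiq".

lhynbixgffsaiq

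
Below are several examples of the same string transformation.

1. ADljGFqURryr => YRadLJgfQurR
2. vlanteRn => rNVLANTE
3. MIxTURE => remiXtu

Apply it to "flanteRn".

In each case the input is transformed by: flip the case of every letter, then move the last 2 characters to the front (rotate right by 2).
On "flanteRn" that produces "rNFLANTE".

rNFLANTE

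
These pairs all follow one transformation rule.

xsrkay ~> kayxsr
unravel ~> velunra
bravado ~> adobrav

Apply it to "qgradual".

ualqgrad

The rule is to move the last 3 characters to the front (rotate right by 3).
Applying that to "qgradual" gives "ualqgrad".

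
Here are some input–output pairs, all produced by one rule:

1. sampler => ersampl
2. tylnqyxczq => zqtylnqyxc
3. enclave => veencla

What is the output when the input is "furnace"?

The pattern: move the last 2 characters to the front (rotate right by 2).
For "furnace" the result is "cefurna".

cefurna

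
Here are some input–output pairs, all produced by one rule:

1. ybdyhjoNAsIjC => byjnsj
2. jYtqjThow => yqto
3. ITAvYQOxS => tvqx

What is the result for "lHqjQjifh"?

hjjf

The transformation: keep every other character starting from the second (positions 2nd, 4th, 6th, ...), then convert every letter to lowercase.
"lHqjQjifh" → "Hjjf" → "hjjf".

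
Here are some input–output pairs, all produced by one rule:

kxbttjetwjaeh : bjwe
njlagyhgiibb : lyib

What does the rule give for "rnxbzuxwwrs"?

Rule — keep one character in every 3, starting at position 3 (positions 3rd, 6th, 9th, ...).
For "rnxbzuxwwrs" the result is "xuw".

xuw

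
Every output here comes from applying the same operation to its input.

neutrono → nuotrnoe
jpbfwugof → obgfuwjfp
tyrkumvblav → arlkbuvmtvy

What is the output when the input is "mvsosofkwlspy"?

pssolswokfmyv

In each case the input is transformed by: take characters alternately from the front and the back (1st, last, 2nd, 2nd-last, ...), then move the first 3 characters to the end (rotate left by 3).
Starting from "mvsosofkwlspy": after the first operation, "myvpssolswokf"; after the second, "pssolswokfmyv".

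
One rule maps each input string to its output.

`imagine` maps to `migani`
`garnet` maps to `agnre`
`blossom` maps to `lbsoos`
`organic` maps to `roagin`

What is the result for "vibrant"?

ivrbna

The rule is to delete the last character, then swap each adjacent pair of characters (1↔2, 3↔4, ...).
Starting from "vibrant": after the first operation, "vibran"; after the second, "ivrbna".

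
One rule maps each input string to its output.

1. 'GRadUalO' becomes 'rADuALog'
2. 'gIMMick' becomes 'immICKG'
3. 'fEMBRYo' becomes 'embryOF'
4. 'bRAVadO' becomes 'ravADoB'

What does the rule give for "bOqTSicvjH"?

Looking at the pairs, the operation is to move the first character to the end, then flip the case of every letter.
For "bOqTSicvjH", step one produces "OqTSicvjHb"; step two turns that into "oQtsICVJhB".

oQtsICVJhB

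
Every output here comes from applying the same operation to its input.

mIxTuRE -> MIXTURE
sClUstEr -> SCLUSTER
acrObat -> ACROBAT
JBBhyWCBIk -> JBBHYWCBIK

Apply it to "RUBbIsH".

RUBBISH

Looking at the pairs, the operation is to convert every letter to uppercase.
Applying that to "RUBbIsH" gives "RUBBISH".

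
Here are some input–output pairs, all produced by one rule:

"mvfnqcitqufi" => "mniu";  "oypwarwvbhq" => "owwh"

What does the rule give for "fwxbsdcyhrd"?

The transformation: keep one character in every 3, starting at position 1 (positions 1st, 4th, 7th, ...).
For "fwxbsdcyhrd" the result is "fbcr".

fbcr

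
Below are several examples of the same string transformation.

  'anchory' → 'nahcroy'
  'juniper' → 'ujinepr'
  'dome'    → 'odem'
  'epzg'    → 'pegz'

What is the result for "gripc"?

Rule — swap each adjacent pair of characters (1↔2, 3↔4, ...).
So "gripc" becomes "rgpic".

rgpic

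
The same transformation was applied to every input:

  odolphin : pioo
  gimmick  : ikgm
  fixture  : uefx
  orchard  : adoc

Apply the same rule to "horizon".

znhr

Looking at the pairs, the operation is to keep every other character starting from the first (positions 1st, 3rd, 5th, ...), then move the first 2 characters to the end (rotate left by 2).
Doing the same to "horizon": "znhr".
(Check on "odolphin": → "oopi" → "pioo" ✓)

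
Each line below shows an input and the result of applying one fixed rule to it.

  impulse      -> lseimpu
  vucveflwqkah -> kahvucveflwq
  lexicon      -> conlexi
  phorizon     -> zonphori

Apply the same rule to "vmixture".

urevmixt

Looking at the pairs, the operation is to move the last 3 characters to the front (rotate right by 3).
Applying that to "vmixture" gives "urevmixt".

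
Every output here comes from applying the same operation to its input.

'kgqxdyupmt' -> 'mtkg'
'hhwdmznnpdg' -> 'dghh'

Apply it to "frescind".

What's happening: move the first 2 characters to the end (rotate left by 2), then keep only the last 4 characters.
Working it through for "frescind": intermediate "escindfr", final "ndfr".

ndfr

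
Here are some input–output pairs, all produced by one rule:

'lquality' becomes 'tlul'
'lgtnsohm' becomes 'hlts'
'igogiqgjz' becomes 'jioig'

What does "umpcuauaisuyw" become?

In each case the input is transformed by: move the last 2 characters to the front (rotate right by 2), then keep every other character starting from the first (positions 1st, 3rd, 5th, ...).
Starting from "umpcuauaisuyw": after the first operation, "ywumpcuauaisu"; after the second, "yupuuiu".
(Check on "lquality": → "tylquali" → "tlul" ✓)

yupuuiu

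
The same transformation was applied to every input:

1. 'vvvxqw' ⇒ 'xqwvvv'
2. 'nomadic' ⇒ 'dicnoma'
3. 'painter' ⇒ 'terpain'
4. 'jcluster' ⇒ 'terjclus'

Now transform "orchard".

The rule is to move the last 3 characters to the front (rotate right by 3).
Applying that to "orchard" gives "ardorch".

ardorch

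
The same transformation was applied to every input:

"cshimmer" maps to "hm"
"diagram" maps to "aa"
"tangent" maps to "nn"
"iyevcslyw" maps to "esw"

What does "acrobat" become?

ra

What's happening: keep one character in every 3, starting at position 3 (positions 3rd, 6th, 9th, ...).
For "acrobat" the result is "ra".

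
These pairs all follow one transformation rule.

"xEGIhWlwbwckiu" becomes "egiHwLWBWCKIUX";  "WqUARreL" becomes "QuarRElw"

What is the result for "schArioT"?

Each output is the input with this applied: flip the case of every letter, then move the first character to the end.
Starting from "schArioT": after the first operation, "SCHaRIOt"; after the second, "CHaRIOtS".
(Check on "xEGIhWlwbwckiu": → "XegiHwLWBWCKIU" → "egiHwLWBWCKIUX" ✓)

CHaRIOtS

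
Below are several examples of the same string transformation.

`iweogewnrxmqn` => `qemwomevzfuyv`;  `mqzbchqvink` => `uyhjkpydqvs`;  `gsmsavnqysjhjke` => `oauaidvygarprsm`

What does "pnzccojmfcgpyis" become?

xvhkkwrunkoxgqa

In each case the input is transformed by: shift every letter 8 places forward in the alphabet (wrapping around).
For "pnzccojmfcgpyis" the result is "xvhkkwrunkoxgqa".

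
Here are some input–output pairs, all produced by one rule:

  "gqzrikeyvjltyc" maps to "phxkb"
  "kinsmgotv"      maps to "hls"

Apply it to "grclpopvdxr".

Rule — keep one character in every 3, starting at position 2 (positions 2nd, 5th, 8th, ...), then shift every letter 1 place backward in the alphabet (wrapping around).
On "grclpopvdxr" that produces "qouq".

qouq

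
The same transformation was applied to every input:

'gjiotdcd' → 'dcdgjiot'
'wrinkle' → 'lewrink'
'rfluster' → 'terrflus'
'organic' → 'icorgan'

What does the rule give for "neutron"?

onneutr

In each case the input is transformed by: move the first 3 characters to the end (rotate left by 3), then move the first 2 characters to the end (rotate left by 2).
Working it through for "neutron": intermediate "tronneu", final "onneutr".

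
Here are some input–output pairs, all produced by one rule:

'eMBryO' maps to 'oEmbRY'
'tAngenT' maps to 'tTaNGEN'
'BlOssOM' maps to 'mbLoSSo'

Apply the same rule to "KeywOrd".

The pattern: flip the case of every letter, then move the last character to the front.
Starting from "KeywOrd": after the first operation, "kEYWoRD"; after the second, "DkEYWoR".

DkEYWoR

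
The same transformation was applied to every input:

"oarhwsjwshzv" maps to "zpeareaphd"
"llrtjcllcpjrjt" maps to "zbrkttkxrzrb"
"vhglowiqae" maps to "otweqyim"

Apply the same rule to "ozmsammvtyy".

uaiuudbgg

What's happening: shift every letter 8 places forward in the alphabet (wrapping around), then delete the first 2 characters.
Working it through for "ozmsammvtyy": intermediate "whuaiuudbgg", final "uaiuudbgg".
(Check on "vhglowiqae": → "dpotweqyim" → "otweqyim" ✓)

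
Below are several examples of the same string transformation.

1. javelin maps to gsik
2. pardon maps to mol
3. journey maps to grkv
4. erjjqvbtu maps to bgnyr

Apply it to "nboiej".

What's happening: keep every other character starting from the first (positions 1st, 3rd, 5th, ...), then shift every letter 3 places backward in the alphabet (wrapping around).
Starting from "nboiej": after the first operation, "noe"; after the second, "klb".

klb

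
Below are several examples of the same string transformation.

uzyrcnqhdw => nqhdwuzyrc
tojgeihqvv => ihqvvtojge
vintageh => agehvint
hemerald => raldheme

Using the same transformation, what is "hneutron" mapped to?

Rule — swap the front and back halves of the string.
Applying that to "hneutron" gives "tronhneu".

tronhneu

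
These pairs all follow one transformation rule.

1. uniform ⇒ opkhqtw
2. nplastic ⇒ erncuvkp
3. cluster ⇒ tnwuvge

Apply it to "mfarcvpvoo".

qhctexrxqo

The transformation: swap the first and last characters, then shift every letter 2 places forward in the alphabet (wrapping around).
"mfarcvpvoo" → "qhctexrxqo".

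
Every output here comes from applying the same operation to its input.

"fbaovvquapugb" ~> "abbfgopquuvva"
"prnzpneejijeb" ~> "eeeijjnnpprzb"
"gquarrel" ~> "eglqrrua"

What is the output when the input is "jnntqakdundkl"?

The pattern: sort the characters into alphabetical order, then move the first character to the end.
Starting from "jnntqakdundkl": after the first operation, "addjkklnnnqtu"; after the second, "ddjkklnnnqtua".

ddjkklnnnqtua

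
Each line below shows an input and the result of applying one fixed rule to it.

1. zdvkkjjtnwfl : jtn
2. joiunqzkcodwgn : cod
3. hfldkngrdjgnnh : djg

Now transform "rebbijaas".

bij

Each output is the input with this applied: move the last 3 characters to the front (rotate right by 3), then keep only the last 3 characters.
On "rebbijaas": the first step gives "aasrebbij", and the second then gives "bij".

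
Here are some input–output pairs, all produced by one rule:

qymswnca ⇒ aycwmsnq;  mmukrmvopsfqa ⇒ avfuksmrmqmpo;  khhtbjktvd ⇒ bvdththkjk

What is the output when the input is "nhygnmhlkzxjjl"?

gzhyhxjnjnkmll

In each case the input is transformed by: sort the characters into alphabetical order, then take characters alternately from the front and the back (1st, last, 2nd, 2nd-last, ...).
Applying both steps to "nhygnmhlkzxjjl": "ghhjjkllmnnxyz", then "gzhyhxjnjnkmll".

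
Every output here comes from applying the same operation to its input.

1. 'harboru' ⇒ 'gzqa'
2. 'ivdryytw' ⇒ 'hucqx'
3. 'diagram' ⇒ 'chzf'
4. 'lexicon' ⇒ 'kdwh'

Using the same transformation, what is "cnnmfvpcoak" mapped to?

Looking at the pairs, the operation is to delete the last 3 characters, then shift every letter 1 place backward in the alphabet (wrapping around).
For "cnnmfvpcoak" the result is "bmmleuob".

bmmleuob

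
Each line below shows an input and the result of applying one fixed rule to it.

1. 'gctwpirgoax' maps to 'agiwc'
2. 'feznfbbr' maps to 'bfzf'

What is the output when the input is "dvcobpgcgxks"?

kggbcd

The pattern: reverse the string, then keep every other character starting from the second (positions 2nd, 4th, 6th, ...).
"dvcobpgcgxks" → "skxgcgpbocvd" → "kggbcd".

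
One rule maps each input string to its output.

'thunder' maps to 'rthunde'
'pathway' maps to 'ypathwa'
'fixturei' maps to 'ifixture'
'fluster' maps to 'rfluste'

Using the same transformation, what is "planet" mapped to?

tplane

In each case the input is transformed by: move the last character to the front.
So "planet" becomes "tplane".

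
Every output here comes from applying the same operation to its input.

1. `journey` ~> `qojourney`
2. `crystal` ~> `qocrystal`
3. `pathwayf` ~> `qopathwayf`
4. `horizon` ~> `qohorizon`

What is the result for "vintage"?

qovintage

The transformation: prepend "qo".
On "vintage" that produces "qovintage".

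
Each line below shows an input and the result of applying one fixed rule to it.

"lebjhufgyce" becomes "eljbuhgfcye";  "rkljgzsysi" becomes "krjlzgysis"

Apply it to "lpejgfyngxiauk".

What's happening: swap each adjacent pair of characters (1↔2, 3↔4, ...).
On "lpejgfyngxiauk" that produces "pljefgnyxgaiku".

pljefgnyxgaiku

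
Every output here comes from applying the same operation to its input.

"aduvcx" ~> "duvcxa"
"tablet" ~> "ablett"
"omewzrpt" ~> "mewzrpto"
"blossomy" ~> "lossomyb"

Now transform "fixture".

The rule is to move the first character to the end.
On "fixture" that produces "ixturef".

ixturef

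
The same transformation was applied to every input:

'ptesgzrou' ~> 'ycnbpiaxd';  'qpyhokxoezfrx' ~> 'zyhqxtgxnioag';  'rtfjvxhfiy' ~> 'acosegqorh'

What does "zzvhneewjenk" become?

Each output is the input with this applied: shift every letter 9 places forward in the alphabet (wrapping around).
"zzvhneewjenk" → "iieqwnnfsnwt".

iieqwnnfsnwt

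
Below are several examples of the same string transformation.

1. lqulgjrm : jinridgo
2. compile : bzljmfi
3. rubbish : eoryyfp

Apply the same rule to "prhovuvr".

omoelsrs

What's happening: shift every letter 3 places backward in the alphabet (wrapping around), then move the last character to the front.
Starting from "prhovuvr": after the first operation, "moelsrso"; after the second, "omoelsrs".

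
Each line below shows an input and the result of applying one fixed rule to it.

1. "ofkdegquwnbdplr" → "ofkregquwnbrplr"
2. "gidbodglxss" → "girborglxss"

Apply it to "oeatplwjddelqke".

oeatplwjrrelqke

Each output is the input with this applied: replace every "d" with "r".
So "oeatplwjddelqke" becomes "oeatplwjrrelqke".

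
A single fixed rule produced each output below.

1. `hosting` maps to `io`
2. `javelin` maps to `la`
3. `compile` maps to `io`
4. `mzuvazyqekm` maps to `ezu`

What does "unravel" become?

vn

Each output is the input with this applied: reverse the string, then keep one character in every 3, starting at position 3 (positions 3rd, 6th, 9th, ...).
Applying that to "unravel" gives "vn".
(Check on "compile": → "elipmoc" → "io" ✓)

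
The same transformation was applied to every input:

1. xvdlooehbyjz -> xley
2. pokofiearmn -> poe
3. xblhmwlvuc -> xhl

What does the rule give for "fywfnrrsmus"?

ffr

What's happening: delete the last 2 characters, then keep one character in every 3, starting at position 1 (positions 1st, 4th, 7th, ...).
For "fywfnrrsmus" the result is "ffr".
(Check on "xblhmwlvuc": → "xblhmwlv" → "xhl" ✓)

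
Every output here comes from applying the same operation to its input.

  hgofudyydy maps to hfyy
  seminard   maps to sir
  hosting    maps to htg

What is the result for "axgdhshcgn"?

adhn

The pattern: keep one character in every 3, starting at position 1 (positions 1st, 4th, 7th, ...).
On "axgdhshcgn" that produces "adhn".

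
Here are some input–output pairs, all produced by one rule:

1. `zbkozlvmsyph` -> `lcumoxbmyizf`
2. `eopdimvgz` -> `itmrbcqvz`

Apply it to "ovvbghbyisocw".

Looking at the pairs, the operation is to shift every letter 13 places forward in the alphabet (wrapping around) — i.e. ROT13, then move the last 3 characters to the front (rotate right by 3).
On "ovvbghbyisocw": the first step gives "biiotuolvfbpj", and the second then gives "bpjbiiotuolvf".

bpjbiiotuolvf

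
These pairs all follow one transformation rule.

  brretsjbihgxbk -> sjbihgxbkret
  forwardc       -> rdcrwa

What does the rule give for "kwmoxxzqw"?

The transformation: delete the first 2 characters, then move the first 3 characters to the end (rotate left by 3).
"kwmoxxzqw" → "moxxzqw" → "xzqwmox".

xzqwmox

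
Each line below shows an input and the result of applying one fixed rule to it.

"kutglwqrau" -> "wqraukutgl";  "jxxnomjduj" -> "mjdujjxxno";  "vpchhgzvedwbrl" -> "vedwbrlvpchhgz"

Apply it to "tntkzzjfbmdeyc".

Rule — swap the front and back halves of the string.
Doing the same to "tntkzzjfbmdeyc": "fbmdeyctntkzzj".

fbmdeyctntkzzj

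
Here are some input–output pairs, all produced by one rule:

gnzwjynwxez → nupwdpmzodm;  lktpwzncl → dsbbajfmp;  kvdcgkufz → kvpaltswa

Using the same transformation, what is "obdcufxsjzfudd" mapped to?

What's happening: shift every letter 10 places backward in the alphabet (wrapping around), then move the last 3 characters to the front (rotate right by 3).
For "obdcufxsjzfudd" the result is "kttertskvnizpv".
(Check on "kvdcgkufz": → "altswakvp" → "kvpaltswa" ✓)

kttertskvnizpv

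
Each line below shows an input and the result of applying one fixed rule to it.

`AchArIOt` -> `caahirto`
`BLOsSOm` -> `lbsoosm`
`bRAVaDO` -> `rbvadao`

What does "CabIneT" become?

acibent

Rule — swap each adjacent pair of characters (1↔2, 3↔4, ...), then convert every letter to lowercase.
Working it through for "CabIneT": intermediate "aCIbenT", final "acibent".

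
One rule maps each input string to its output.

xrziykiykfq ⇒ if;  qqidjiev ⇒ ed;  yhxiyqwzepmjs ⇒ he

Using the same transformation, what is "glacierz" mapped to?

Rule — sort the characters into reverse alphabetical order, then keep only the last 2 characters.
Working it through for "glacierz": intermediate "zrligeca", final "ca".
(Check on "xrziykiykfq": → "zyyxrqkkiif" → "if" ✓)

ca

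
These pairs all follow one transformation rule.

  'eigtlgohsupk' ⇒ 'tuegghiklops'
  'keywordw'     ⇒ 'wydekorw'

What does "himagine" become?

mnaeghii

The transformation: sort the characters into alphabetical order, then move the last 2 characters to the front (rotate right by 2).
For "himagine", step one produces "aeghiimn"; step two turns that into "mnaeghii".
(Check on "keywordw": → "dekorwwy" → "wydekorw" ✓)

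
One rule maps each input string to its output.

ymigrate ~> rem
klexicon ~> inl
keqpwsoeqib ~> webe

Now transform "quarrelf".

Looking at the pairs, the operation is to keep one character in every 3, starting at position 2 (positions 2nd, 5th, 8th, ...), then move the first character to the end.
For "quarrelf", step one produces "urf"; step two turns that into "rfu".

rfu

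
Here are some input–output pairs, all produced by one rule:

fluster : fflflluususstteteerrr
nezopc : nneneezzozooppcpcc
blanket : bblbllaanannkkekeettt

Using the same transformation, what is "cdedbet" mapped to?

ccdcddeededdbbebeettt

Rule — repeat every character 3 times, then swap each adjacent pair of characters (1↔2, 3↔4, ...).
"cdedbet" → "cccdddeeedddbbbeeettt" → "ccdcddeededdbbebeettt".
(Check on "fluster": → "fffllluuusssttteeerrr" → "fflflluususstteteerrr" ✓)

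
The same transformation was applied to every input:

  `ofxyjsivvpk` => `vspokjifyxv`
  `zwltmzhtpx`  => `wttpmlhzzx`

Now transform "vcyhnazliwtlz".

Each output is the input with this applied: sort the characters into reverse alphabetical order, then move the first 3 characters to the end (rotate left by 3).
Starting from "vcyhnazliwtlz": after the first operation, "zzywvtnllihca"; after the second, "wvtnllihcazzy".
(Check on "ofxyjsivvpk": → "yxvvspokjif" → "vspokjifyxv" ✓)

wvtnllihcazzy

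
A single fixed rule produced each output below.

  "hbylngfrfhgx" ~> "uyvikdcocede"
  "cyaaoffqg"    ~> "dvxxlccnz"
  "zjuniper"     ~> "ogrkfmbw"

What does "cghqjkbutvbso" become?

ldenghyrqsypz

The rule is to shift every letter 3 places backward in the alphabet (wrapping around), then swap the first and last characters.
On "cghqjkbutvbso" that produces "ldenghyrqsypz".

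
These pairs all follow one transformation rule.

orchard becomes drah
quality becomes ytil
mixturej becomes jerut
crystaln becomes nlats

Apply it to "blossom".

Each output is the input with this applied: reverse the string, then delete the last 3 characters.
"blossom" → "mossolb" → "moss".

moss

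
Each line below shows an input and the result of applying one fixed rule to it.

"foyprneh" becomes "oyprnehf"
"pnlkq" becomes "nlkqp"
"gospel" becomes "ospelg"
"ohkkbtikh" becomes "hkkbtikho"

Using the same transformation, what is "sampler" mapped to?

amplers

The rule is to move the first character to the end.
"sampler" → "amplers".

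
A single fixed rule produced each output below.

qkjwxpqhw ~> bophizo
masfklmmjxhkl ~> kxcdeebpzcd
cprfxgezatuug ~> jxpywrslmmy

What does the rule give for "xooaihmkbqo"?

The rule is to shift every letter 8 places backward in the alphabet (wrapping around), then delete the first 2 characters.
Doing the same to "xooaihmkbqo": "gsazectig".

gsazectig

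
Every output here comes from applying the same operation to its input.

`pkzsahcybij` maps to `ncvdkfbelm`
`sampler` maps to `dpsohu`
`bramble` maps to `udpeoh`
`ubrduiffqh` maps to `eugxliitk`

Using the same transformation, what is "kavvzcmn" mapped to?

dyycfpq

Looking at the pairs, the operation is to delete the first character, then shift every letter 3 places forward in the alphabet (wrapping around).
Working it through for "kavvzcmn": intermediate "avvzcmn", final "dyycfpq".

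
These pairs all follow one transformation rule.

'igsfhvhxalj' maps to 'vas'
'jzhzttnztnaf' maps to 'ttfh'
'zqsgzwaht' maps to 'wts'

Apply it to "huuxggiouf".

The rule is to keep one character in every 3, starting at position 3 (positions 3rd, 6th, 9th, ...), then move the first character to the end.
"huuxggiouf" → "ugu" → "guu".

guu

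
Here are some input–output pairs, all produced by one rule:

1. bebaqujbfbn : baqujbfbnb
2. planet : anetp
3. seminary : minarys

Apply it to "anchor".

The rule is to move the first character to the end, then delete the first character.
For "anchor", step one produces "nchora"; step two turns that into "chora".

chora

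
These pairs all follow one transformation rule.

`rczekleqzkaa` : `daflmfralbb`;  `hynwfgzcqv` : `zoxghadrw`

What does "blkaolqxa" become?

mlbpmryb

Each output is the input with this applied: shift every letter 1 place forward in the alphabet (wrapping around), then delete the first character.
For "blkaolqxa" the result is "mlbpmryb".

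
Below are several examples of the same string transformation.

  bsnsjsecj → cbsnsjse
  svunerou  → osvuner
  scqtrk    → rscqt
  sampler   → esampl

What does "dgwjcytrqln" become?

ldgwjcytrq

Each output is the input with this applied: delete the last character, then move the last character to the front.
"dgwjcytrqln" → "dgwjcytrql" → "ldgwjcytrq".
(Check on "scqtrk": → "scqtr" → "rscqt" ✓)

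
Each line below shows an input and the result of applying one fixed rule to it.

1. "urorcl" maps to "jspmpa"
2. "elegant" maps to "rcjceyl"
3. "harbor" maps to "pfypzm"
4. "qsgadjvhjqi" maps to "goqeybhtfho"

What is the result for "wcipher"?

puagnfc

Each output is the input with this applied: shift every letter 2 places backward in the alphabet (wrapping around), then move the last character to the front.
"wcipher" → "uagnfcp" → "puagnfc".
(Check on "elegant": → "cjceylr" → "rcjceyl" ✓)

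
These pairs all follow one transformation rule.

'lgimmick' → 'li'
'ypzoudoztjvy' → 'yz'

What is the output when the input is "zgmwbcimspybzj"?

Rule — keep every other character starting from the first (positions 1st, 3rd, 5th, ...), then keep only the first 2 characters.
On "zgmwbcimspybzj": the first step gives "zmbisyz", and the second then gives "zm".
(Check on "lgimmick": → "limc" → "li" ✓)

zm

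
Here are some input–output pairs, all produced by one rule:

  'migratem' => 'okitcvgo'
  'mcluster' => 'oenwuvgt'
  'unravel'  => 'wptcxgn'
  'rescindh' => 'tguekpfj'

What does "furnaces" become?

Looking at the pairs, the operation is to shift every letter 2 places forward in the alphabet (wrapping around).
For "furnaces" the result is "hwtpcegu".

hwtpcegu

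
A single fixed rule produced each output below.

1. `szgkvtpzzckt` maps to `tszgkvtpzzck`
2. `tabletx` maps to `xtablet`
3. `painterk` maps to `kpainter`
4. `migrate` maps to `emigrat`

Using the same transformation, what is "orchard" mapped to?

dorchar

Looking at the pairs, the operation is to move the last character to the front.
For "orchard" the result is "dorchar".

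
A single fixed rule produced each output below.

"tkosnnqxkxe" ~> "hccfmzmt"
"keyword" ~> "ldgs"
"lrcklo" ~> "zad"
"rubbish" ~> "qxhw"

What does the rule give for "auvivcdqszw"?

xkrsfhol

What's happening: delete the first 3 characters, then shift every letter 11 places backward in the alphabet (wrapping around).
For "auvivcdqszw", step one produces "ivcdqszw"; step two turns that into "xkrsfhol".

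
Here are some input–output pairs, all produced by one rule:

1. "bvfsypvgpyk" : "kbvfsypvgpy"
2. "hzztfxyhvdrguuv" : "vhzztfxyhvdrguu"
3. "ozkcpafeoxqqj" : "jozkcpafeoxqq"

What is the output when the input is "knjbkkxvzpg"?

In each case the input is transformed by: move the last character to the front.
For "knjbkkxvzpg" the result is "gknjbkkxvzp".

gknjbkkxvzp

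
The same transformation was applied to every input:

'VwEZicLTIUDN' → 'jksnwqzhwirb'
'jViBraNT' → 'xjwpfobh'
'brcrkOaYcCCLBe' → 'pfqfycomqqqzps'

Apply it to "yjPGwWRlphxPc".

mxdukkfzdvldq

The rule is to shift every letter 12 places backward in the alphabet (wrapping around), then convert every letter to lowercase.
On "yjPGwWRlphxPc": the first step gives "mxDUkKFzdvlDq", and the second then gives "mxdukkfzdvldq".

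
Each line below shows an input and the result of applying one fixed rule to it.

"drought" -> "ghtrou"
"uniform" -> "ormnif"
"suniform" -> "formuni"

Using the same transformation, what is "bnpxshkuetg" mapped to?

What's happening: delete the first character, then move the first 3 characters to the end (rotate left by 3).
Applying both steps to "bnpxshkuetg": "npxshkuetg", then "shkuetgnpx".

shkuetgnpx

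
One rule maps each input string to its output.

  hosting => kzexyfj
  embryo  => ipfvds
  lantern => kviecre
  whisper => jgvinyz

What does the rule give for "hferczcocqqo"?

itqtfthhfywv

The transformation: move the first 3 characters to the end (rotate left by 3), then shift every letter 9 places backward in the alphabet (wrapping around).
Starting from "hferczcocqqo": after the first operation, "rczcocqqohfe"; after the second, "itqtfthhfywv".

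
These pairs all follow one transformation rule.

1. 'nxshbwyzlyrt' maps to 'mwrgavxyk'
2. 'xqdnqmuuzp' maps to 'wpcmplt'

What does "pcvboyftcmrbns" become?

What's happening: shift every letter 1 place backward in the alphabet (wrapping around), then delete the last 3 characters.
Starting from "pcvboyftcmrbns": after the first operation, "obuanxesblqamr"; after the second, "obuanxesblq".

obuanxesblq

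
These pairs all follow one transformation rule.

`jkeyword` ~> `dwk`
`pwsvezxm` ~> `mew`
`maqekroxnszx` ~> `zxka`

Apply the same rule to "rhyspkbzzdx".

xzph

What's happening: keep one character in every 3, starting at position 2 (positions 2nd, 5th, 8th, ...), then reverse the string.
Doing the same to "rhyspkbzzdx": "xzph".
(Check on "jkeyword": → "kwd" → "dwk" ✓)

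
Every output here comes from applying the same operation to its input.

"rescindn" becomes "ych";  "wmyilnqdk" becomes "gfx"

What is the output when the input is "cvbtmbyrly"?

pgl

The transformation: shift every letter 6 places backward in the alphabet (wrapping around), then keep one character in every 3, starting at position 2 (positions 2nd, 5th, 8th, ...).
Applying that to "cvbtmbyrly" gives "pgl".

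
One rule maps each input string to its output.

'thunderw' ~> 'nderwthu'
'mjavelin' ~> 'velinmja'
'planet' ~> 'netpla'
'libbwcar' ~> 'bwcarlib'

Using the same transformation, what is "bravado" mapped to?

vadobra

Looking at the pairs, the operation is to move the first 3 characters to the end (rotate left by 3).
"bravado" → "vadobra".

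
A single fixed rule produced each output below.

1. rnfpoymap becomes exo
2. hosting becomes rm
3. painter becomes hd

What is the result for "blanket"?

zd

The rule is to shift every letter 1 place backward in the alphabet (wrapping around), then keep one character in every 3, starting at position 3 (positions 3rd, 6th, 9th, ...).
Working it through for "blanket": intermediate "akzmjds", final "zd".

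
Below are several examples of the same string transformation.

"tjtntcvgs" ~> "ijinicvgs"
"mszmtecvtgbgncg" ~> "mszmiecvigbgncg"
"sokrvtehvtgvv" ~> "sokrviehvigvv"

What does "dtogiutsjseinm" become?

diogiuisjseinm

The pattern: replace every "t" with "i".
So "dtogiutsjseinm" becomes "diogiuisjseinm".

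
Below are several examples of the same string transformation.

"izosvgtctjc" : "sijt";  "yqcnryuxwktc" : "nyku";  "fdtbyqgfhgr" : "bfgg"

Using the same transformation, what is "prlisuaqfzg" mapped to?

In each case the input is transformed by: keep one character in every 3, starting at position 1 (positions 1st, 4th, 7th, ...), then swap each adjacent pair of characters (1↔2, 3↔4, ...).
"prlisuaqfzg" → "ipza".
(Check on "fdtbyqgfhgr": → "fbgg" → "bfgg" ✓)

ipza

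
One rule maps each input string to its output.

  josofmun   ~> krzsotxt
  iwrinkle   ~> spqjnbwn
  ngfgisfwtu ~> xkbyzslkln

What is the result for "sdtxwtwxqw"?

ybcvbxiycb

What's happening: shift every letter 5 places forward in the alphabet (wrapping around), then swap the front and back halves of the string.
Starting from "sdtxwtwxqw": after the first operation, "xiycbybcvb"; after the second, "ybcvbxiycb".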